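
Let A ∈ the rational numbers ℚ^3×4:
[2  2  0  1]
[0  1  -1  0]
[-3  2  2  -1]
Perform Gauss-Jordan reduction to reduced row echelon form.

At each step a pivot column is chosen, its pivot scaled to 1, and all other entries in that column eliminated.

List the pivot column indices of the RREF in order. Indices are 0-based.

pivot(0,0)=2: scale R0 → (1, 1, 0, 1/2)
  clear (2,0): R2 −= (-3)R0 → (0, 5, 2, 1/2)
pivot(1,1)=1: scale R1 → (0, 1, -1, 0)
  clear (0,1): R0 −= (1)R1 → (1, 0, 1, 1/2)
  clear (2,1): R2 −= (5)R1 → (0, 0, 7, 1/2)
pivot(2,2)=7: scale R2 → (0, 0, 1, 1/14)
  clear (0,2): R0 −= (1)R2 → (1, 0, 0, 3/7)
  clear (1,2): R1 −= (-1)R2 → (0, 1, 0, 1/14)

pivot columns: 0, 1, 2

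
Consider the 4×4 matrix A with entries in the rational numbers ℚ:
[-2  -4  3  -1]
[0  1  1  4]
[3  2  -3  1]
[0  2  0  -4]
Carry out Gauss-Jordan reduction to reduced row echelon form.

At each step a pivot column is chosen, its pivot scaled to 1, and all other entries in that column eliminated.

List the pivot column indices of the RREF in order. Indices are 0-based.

step 1: normalize row 0 (÷-2) = (1, 2, -3/2, 1/2)
  row 2: subtract 3×row0 = (0, -4, 3/2, -1/2)
step 2: normalize row 1 (÷1) = (0, 1, 1, 4)
  row 0: subtract 2×row1 = (1, 0, -7/2, -15/2)
  row 2: subtract -4×row1 = (0, 0, 11/2, 31/2)
  row 3: subtract 2×row1 = (0, 0, -2, -12)
step 3: normalize row 2 (÷11/2) = (0, 0, 1, 31/11)
  row 0: subtract -7/2×row2 = (1, 0, 0, 26/11)
  row 1: subtract 1×row2 = (0, 1, 0, 13/11)
  row 3: subtract -2×row2 = (0, 0, 0, -70/11)
step 4: normalize row 3 (÷-70/11) = (0, 0, 0, 1)
  row 0: subtract 26/11×row3 = (1, 0, 0, 0)
  row 1: subtract 13/11×row3 = (0, 1, 0, 0)
  row 2: subtract 31/11×row3 = (0, 0, 1, 0)

pivot columns: 0, 1, 2, 3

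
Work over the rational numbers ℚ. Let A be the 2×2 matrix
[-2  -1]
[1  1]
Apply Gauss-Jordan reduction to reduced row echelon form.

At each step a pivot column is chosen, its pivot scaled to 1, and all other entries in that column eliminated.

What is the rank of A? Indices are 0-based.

rank = 2

step 1: normalize row 0 (÷-2) = (1, 1/2)
  row 1: subtract 1×row0 = (0, 1/2)
step 2: normalize row 1 (÷1/2) = (0, 1)
  row 0: subtract 1/2×row1 = (1, 0)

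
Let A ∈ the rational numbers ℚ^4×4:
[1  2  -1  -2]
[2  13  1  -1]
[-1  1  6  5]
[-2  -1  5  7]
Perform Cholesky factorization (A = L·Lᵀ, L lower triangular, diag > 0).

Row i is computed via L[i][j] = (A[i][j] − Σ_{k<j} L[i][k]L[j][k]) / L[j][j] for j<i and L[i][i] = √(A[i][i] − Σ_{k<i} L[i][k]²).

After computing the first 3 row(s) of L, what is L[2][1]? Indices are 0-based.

L[2][1] = 1

Step 1: L[0][0] = √(1) = 1.
  L[1][0] = (2) / L[0][0] = 2.
Step 2: L[1][1] = √(9) = 3.
  L[2][0] = (-1) / L[0][0] = -1.
  L[2][1] = (3) / L[1][1] = 1.
Step 3: L[2][2] = √(4) = 2.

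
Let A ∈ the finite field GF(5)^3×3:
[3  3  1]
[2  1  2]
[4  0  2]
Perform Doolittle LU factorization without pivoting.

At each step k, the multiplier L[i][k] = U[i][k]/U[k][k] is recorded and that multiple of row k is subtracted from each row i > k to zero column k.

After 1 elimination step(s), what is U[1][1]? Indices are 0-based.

U[1][1] = 4

k=0: U[0][0]=3
  eliminate (1,0): mult=4, new row 1: (0, 4, 3); set L[1][0]=4
  eliminate (2,0): mult=3, new row 2: (0, 1, 4); set L[2][0]=3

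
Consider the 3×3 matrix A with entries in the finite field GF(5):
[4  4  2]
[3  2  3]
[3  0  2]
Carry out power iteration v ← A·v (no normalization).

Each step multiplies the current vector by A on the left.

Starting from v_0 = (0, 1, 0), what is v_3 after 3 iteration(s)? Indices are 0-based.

v_0 = (0, 1, 0).
v_1 = A·v_0 = (4, 2, 0).
v_2 = A·v_1 = (4, 1, 2).
v_3 = A·v_2 = (4, 0, 1).

v_3 = (4, 0, 1)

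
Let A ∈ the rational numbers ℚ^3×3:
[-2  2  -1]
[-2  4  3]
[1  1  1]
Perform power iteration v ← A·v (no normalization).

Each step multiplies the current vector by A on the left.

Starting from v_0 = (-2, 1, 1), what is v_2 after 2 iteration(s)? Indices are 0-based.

v_0 = (-2, 1, 1).
v_1 = A·v_0 = (5, 11, 0).
v_2 = A·v_1 = (12, 34, 16).

v_2 = (12, 34, 16)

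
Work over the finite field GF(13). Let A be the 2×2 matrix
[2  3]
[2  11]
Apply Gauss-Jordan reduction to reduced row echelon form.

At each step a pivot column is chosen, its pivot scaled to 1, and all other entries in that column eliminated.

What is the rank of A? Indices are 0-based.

pivot(0,0)=2: scale R0 → (1, 8)
  clear (1,0): R1 −= (2)R0 → (0, 8)
pivot(1,1)=8: scale R1 → (0, 1)
  clear (0,1): R0 −= (8)R1 → (1, 0)

rank = 2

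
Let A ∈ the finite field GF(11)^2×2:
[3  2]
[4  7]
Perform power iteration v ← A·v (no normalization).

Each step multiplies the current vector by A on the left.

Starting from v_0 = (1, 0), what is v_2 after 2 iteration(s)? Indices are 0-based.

v_2 = (6, 7)

v_0 = (1, 0).
v_1 = A·v_0 = (3, 4).
v_2 = A·v_1 = (6, 7).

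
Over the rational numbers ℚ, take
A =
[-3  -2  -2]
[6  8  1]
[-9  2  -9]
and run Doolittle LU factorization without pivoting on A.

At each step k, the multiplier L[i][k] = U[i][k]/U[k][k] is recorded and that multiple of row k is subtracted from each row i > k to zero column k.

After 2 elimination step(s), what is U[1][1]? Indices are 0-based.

U[1][1] = 4

Step 1: pivot at (0,0) is -3.
  row1 ← row1 − (-2)·row0  ⇒  L[1][0]=-2, U row1=(0, 4, -3)
  row2 ← row2 − (3)·row0  ⇒  L[2][0]=3, U row2=(0, 8, -3)
Step 2: pivot at (1,1) is 4.
  row2 ← row2 − (2)·row1  ⇒  L[2][1]=2, U row2=(0, 0, 3)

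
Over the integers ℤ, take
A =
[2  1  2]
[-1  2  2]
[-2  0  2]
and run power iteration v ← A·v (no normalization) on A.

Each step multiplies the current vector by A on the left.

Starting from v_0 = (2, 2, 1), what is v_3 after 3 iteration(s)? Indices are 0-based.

v_3 = (-12, -64, -72)

v_0 = (2, 2, 1).
v_1 = A·v_0 = (8, 4, -2).
v_2 = A·v_1 = (16, -4, -20).
v_3 = A·v_2 = (-12, -64, -72).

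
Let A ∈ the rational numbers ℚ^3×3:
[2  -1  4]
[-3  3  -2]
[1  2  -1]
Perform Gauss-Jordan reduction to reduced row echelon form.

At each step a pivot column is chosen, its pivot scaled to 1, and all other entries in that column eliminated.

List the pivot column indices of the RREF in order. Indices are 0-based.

step 1: normalize row 0 (÷2) = (1, -1/2, 2)
  row 1: subtract -3×row0 = (0, 3/2, 4)
  row 2: subtract 1×row0 = (0, 5/2, -3)
step 2: normalize row 1 (÷3/2) = (0, 1, 8/3)
  row 0: subtract -1/2×row1 = (1, 0, 10/3)
  row 2: subtract 5/2×row1 = (0, 0, -29/3)
step 3: normalize row 2 (÷-29/3) = (0, 0, 1)
  row 0: subtract 10/3×row2 = (1, 0, 0)
  row 1: subtract 8/3×row2 = (0, 1, 0)

pivot columns: 0, 1, 2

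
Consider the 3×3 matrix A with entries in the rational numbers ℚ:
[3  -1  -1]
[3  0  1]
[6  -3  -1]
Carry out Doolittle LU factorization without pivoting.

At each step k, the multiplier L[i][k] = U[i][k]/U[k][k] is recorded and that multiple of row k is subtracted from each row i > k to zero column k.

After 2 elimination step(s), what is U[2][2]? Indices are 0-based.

U[2][2] = 3

Step 1: pivot at (0,0) is 3.
  row1 ← row1 − (1)·row0  ⇒  L[1][0]=1, U row1=(0, 1, 2)
  row2 ← row2 − (2)·row0  ⇒  L[2][0]=2, U row2=(0, -1, 1)
Step 2: pivot at (1,1) is 1.
  row2 ← row2 − (-1)·row1  ⇒  L[2][1]=-1, U row2=(0, 0, 3)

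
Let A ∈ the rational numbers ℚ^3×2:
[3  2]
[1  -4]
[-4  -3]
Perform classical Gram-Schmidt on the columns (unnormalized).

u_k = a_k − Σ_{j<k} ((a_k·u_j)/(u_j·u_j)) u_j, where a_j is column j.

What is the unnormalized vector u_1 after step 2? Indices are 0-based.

Step 1: u_0 = a_0 = (3, 1, -4).
Step 2: u_1 = a_1 − (7/13)·u_0 = (5/13, -59/13, -11/13).

u_1 = (5/13, -59/13, -11/13)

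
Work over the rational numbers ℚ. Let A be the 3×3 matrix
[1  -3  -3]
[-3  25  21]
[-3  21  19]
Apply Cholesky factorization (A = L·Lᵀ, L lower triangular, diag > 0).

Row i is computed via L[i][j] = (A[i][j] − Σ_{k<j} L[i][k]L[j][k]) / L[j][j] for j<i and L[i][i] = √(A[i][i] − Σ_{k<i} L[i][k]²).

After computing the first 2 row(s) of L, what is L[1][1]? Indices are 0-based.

Step 1: L[0][0] = √(1) = 1.
  L[1][0] = (-3) / L[0][0] = -3.
Step 2: L[1][1] = √(16) = 4.

L[1][1] = 4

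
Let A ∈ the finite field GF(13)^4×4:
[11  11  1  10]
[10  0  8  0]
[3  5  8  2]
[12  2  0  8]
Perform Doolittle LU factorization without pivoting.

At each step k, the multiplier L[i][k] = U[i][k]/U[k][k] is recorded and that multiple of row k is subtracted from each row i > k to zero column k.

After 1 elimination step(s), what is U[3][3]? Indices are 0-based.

U[3][3] = 3

[col 0] pivot 11
  R1 -= 8*R0 → (0, 3, 0, 11)  (L[1][0] := 8)
  R2 -= 5*R0 → (0, 2, 3, 4)  (L[2][0] := 5)
  R3 -= 7*R0 → (0, 3, 6, 3)  (L[3][0] := 7)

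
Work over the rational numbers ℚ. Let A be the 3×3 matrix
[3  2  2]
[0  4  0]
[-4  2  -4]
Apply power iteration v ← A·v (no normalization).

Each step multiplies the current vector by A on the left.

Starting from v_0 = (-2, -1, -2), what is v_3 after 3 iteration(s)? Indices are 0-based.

v_0 = (-2, -1, -2).
v_1 = A·v_0 = (-12, -4, 14).
v_2 = A·v_1 = (-16, -16, -16).
v_3 = A·v_2 = (-112, -64, 96).

v_3 = (-112, -64, 96)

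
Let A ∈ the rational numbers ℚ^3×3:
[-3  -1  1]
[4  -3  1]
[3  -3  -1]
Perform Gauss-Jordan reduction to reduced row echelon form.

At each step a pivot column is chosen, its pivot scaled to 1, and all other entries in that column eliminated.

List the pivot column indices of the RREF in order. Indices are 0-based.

pivot(0,0)=-3: scale R0 → (1, 1/3, -1/3)
  clear (1,0): R1 −= (4)R0 → (0, -13/3, 7/3)
  clear (2,0): R2 −= (3)R0 → (0, -4, 0)
pivot(1,1)=-13/3: scale R1 → (0, 1, -7/13)
  clear (0,1): R0 −= (1/3)R1 → (1, 0, -2/13)
  clear (2,1): R2 −= (-4)R1 → (0, 0, -28/13)
pivot(2,2)=-28/13: scale R2 → (0, 0, 1)
  clear (0,2): R0 −= (-2/13)R2 → (1, 0, 0)
  clear (1,2): R1 −= (-7/13)R2 → (0, 1, 0)

pivot columns: 0, 1, 2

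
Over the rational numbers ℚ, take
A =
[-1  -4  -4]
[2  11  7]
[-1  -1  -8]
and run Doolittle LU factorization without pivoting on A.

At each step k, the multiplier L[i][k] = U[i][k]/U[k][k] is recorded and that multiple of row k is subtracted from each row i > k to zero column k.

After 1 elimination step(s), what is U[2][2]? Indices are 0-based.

U[2][2] = -4

Step 1: pivot at (0,0) is -1.
  row1 ← row1 − (-2)·row0  ⇒  L[1][0]=-2, U row1=(0, 3, -1)
  row2 ← row2 − (1)·row0  ⇒  L[2][0]=1, U row2=(0, 3, -4)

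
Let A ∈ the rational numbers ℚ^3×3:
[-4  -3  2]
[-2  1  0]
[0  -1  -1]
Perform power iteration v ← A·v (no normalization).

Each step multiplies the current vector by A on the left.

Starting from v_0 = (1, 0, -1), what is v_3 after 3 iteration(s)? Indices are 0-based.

v_3 = (-156, -54, -11)

v_0 = (1, 0, -1).
v_1 = A·v_0 = (-6, -2, 1).
v_2 = A·v_1 = (32, 10, 1).
v_3 = A·v_2 = (-156, -54, -11).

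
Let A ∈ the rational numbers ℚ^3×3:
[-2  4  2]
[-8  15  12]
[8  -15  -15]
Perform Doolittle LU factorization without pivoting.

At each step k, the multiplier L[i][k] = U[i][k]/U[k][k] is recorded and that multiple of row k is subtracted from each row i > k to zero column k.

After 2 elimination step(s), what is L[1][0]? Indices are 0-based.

L[1][0] = 4

Step 1: pivot at (0,0) is -2.
  row1 ← row1 − (4)·row0  ⇒  L[1][0]=4, U row1=(0, -1, 4)
  row2 ← row2 − (-4)·row0  ⇒  L[2][0]=-4, U row2=(0, 1, -7)
Step 2: pivot at (1,1) is -1.
  row2 ← row2 − (-1)·row1  ⇒  L[2][1]=-1, U row2=(0, 0, -3)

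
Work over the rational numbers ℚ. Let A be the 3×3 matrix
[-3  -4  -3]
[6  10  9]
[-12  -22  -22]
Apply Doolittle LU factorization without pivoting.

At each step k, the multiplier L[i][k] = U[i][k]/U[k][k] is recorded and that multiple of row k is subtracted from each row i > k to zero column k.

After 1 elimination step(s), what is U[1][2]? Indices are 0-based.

U[1][2] = 3

[col 0] pivot -3
  R1 -= -2*R0 → (0, 2, 3)  (L[1][0] := -2)
  R2 -= 4*R0 → (0, -6, -10)  (L[2][0] := 4)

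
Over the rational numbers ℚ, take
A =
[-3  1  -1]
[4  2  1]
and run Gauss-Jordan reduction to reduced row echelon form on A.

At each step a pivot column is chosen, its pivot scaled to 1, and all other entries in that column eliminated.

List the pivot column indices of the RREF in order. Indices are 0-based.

[1] R0 /= -3  ⇒  (1, -1/3, 1/3)
     R1 -= 4·R0  ⇒  (0, 10/3, -1/3)
[2] R1 /= 10/3  ⇒  (0, 1, -1/10)
     R0 -= -1/3·R1  ⇒  (1, 0, 3/10)

pivot columns: 0, 1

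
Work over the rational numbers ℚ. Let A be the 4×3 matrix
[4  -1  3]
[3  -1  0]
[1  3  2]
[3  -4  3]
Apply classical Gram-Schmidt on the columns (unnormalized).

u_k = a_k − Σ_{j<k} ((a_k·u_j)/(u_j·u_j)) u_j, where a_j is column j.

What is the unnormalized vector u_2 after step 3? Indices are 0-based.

Step 1: u_0 = a_0 = (4, 3, 1, 3).
Step 2: u_1 = a_1 − (-16/35)·u_0 = (29/35, 13/35, 121/35, -92/35).
Step 3: u_2 = a_2 − (23/35)·u_0 − (1/13)·u_1 = (4/13, -2, 14/13, 16/13).

u_2 = (4/13, -2, 14/13, 16/13)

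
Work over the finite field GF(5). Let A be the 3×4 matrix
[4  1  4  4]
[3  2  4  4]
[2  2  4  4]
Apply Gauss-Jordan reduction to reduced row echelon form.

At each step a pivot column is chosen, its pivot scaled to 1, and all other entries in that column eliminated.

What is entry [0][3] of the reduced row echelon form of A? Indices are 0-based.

M[0][3] = 0

[1] R0 /= 4  ⇒  (1, 4, 1, 1)
     R1 -= 3·R0  ⇒  (0, 0, 1, 1)
     R2 -= 2·R0  ⇒  (0, 4, 2, 2)
[2] R1 <-> R2
[2] R1 /= 4  ⇒  (0, 1, 3, 3)
     R0 -= 4·R1  ⇒  (1, 0, 4, 4)
[3] R2 /= 1  ⇒  (0, 0, 1, 1)
     R0 -= 4·R2  ⇒  (1, 0, 0, 0)
     R1 -= 3·R2  ⇒  (0, 1, 0, 0)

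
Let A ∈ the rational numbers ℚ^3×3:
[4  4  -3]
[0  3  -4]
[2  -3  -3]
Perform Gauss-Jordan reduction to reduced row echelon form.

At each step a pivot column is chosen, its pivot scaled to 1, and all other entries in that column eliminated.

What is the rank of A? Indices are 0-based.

[1] R0 /= 4  ⇒  (1, 1, -3/4)
     R2 -= 2·R0  ⇒  (0, -5, -3/2)
[2] R1 /= 3  ⇒  (0, 1, -4/3)
     R0 -= 1·R1  ⇒  (1, 0, 7/12)
     R2 -= -5·R1  ⇒  (0, 0, -49/6)
[3] R2 /= -49/6  ⇒  (0, 0, 1)
     R0 -= 7/12·R2  ⇒  (1, 0, 0)
     R1 -= -4/3·R2  ⇒  (0, 1, 0)

rank = 3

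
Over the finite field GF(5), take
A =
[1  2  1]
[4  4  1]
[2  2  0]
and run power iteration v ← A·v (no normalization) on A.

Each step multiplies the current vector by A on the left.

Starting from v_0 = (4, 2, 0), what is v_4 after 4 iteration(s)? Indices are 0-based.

v_0 = (4, 2, 0).
v_1 = A·v_0 = (3, 4, 2).
v_2 = A·v_1 = (3, 0, 4).
v_3 = A·v_2 = (2, 1, 1).
v_4 = A·v_3 = (0, 3, 1).

v_4 = (0, 3, 1)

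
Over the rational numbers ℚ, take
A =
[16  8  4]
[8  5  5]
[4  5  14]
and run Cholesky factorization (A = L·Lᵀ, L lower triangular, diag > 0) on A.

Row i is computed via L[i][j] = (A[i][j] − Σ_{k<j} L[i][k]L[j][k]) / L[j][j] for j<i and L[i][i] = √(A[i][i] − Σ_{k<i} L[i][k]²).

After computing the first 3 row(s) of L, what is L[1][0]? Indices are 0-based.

L[1][0] = 2

Step 1: L[0][0] = √(16) = 4.
  L[1][0] = (8) / L[0][0] = 2.
Step 2: L[1][1] = √(1) = 1.
  L[2][0] = (4) / L[0][0] = 1.
  L[2][1] = (3) / L[1][1] = 3.
Step 3: L[2][2] = √(4) = 2.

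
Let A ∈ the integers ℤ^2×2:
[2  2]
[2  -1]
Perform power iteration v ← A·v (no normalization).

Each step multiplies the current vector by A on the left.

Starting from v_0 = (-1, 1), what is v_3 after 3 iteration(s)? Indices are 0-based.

v_3 = (-6, -15)

v_0 = (-1, 1).
v_1 = A·v_0 = (0, -3).
v_2 = A·v_1 = (-6, 3).
v_3 = A·v_2 = (-6, -15).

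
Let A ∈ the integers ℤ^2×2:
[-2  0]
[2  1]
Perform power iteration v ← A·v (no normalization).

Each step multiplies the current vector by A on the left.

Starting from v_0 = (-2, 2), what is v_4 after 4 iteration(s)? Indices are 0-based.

v_0 = (-2, 2).
v_1 = A·v_0 = (4, -2).
v_2 = A·v_1 = (-8, 6).
v_3 = A·v_2 = (16, -10).
v_4 = A·v_3 = (-32, 22).

v_4 = (-32, 22)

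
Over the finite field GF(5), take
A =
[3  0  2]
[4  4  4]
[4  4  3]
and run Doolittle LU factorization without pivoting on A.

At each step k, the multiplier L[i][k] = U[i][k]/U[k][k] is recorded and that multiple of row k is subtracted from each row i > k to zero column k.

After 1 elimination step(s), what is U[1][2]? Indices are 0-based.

Step 1: pivot at (0,0) is 3.
  row1 ← row1 − (3)·row0  ⇒  L[1][0]=3, U row1=(0, 4, 3)
  row2 ← row2 − (3)·row0  ⇒  L[2][0]=3, U row2=(0, 4, 2)

U[1][2] = 3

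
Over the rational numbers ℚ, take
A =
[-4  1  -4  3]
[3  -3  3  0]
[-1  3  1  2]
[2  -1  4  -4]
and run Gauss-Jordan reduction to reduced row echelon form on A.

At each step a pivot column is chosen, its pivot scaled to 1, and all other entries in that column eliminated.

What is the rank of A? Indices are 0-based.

rank = 4

[1] R0 /= -4  ⇒  (1, -1/4, 1, -3/4)
     R1 -= 3·R0  ⇒  (0, -9/4, 0, 9/4)
     R2 -= -1·R0  ⇒  (0, 11/4, 2, 5/4)
     R3 -= 2·R0  ⇒  (0, -1/2, 2, -5/2)
[2] R1 /= -9/4  ⇒  (0, 1, 0, -1)
     R0 -= -1/4·R1  ⇒  (1, 0, 1, -1)
     R2 -= 11/4·R1  ⇒  (0, 0, 2, 4)
     R3 -= -1/2·R1  ⇒  (0, 0, 2, -3)
[3] R2 /= 2  ⇒  (0, 0, 1, 2)
     R0 -= 1·R2  ⇒  (1, 0, 0, -3)
     R3 -= 2·R2  ⇒  (0, 0, 0, -7)
[4] R3 /= -7  ⇒  (0, 0, 0, 1)
     R0 -= -3·R3  ⇒  (1, 0, 0, 0)
     R1 -= -1·R3  ⇒  (0, 1, 0, 0)
     R2 -= 2·R3  ⇒  (0, 0, 1, 0)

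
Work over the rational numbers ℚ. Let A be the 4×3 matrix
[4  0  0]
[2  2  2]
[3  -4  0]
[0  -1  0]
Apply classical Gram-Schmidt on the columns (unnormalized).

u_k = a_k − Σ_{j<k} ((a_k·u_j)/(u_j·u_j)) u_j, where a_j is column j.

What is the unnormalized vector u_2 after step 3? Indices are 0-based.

Step 1: u_0 = a_0 = (4, 2, 3, 0).
Step 2: u_1 = a_1 − (-8/29)·u_0 = (32/29, 74/29, -92/29, -1).
Step 3: u_2 = a_2 − (4/29)·u_0 − (148/545)·u_1 = (-464/545, 562/545, 244/545, 148/545).

u_2 = (-464/545, 562/545, 244/545, 148/545)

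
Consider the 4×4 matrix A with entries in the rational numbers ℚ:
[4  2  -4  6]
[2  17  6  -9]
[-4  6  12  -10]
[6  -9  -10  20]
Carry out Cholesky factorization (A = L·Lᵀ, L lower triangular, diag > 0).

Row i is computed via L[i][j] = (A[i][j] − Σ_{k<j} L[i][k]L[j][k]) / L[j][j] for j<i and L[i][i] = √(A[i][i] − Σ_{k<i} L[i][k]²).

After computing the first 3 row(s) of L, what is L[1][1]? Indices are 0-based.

Step 1: L[0][0] = √(4) = 2.
  L[1][0] = (2) / L[0][0] = 1.
Step 2: L[1][1] = √(16) = 4.
  L[2][0] = (-4) / L[0][0] = -2.
  L[2][1] = (8) / L[1][1] = 2.
Step 3: L[2][2] = √(4) = 2.

L[1][1] = 4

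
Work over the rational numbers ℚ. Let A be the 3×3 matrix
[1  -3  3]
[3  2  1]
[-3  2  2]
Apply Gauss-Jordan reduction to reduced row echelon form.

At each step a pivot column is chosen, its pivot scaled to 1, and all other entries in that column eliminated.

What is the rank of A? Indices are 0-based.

rank = 3

pivot(0,0)=1: scale R0 → (1, -3, 3)
  clear (1,0): R1 −= (3)R0 → (0, 11, -8)
  clear (2,0): R2 −= (-3)R0 → (0, -7, 11)
pivot(1,1)=11: scale R1 → (0, 1, -8/11)
  clear (0,1): R0 −= (-3)R1 → (1, 0, 9/11)
  clear (2,1): R2 −= (-7)R1 → (0, 0, 65/11)
pivot(2,2)=65/11: scale R2 → (0, 0, 1)
  clear (0,2): R0 −= (9/11)R2 → (1, 0, 0)
  clear (1,2): R1 −= (-8/11)R2 → (0, 1, 0)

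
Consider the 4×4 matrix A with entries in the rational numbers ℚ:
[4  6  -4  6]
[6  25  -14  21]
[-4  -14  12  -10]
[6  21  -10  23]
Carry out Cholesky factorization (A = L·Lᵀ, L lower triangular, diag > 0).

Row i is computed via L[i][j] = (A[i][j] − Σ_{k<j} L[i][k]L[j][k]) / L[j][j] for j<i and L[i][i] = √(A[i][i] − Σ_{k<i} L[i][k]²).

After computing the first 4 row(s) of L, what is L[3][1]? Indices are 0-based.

L[3][1] = 3

Step 1: L[0][0] = √(4) = 2.
  L[1][0] = (6) / L[0][0] = 3.
Step 2: L[1][1] = √(16) = 4.
  L[2][0] = (-4) / L[0][0] = -2.
  L[2][1] = (-8) / L[1][1] = -2.
Step 3: L[2][2] = √(4) = 2.
  L[3][0] = (6) / L[0][0] = 3.
  L[3][1] = (12) / L[1][1] = 3.
  L[3][2] = (2) / L[2][2] = 1.
Step 4: L[3][3] = √(4) = 2.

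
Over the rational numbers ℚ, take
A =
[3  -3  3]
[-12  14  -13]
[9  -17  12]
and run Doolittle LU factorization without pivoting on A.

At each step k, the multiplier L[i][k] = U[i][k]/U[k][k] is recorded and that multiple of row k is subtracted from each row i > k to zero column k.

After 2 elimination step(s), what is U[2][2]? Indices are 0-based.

Step 1: pivot at (0,0) is 3.
  row1 ← row1 − (-4)·row0  ⇒  L[1][0]=-4, U row1=(0, 2, -1)
  row2 ← row2 − (3)·row0  ⇒  L[2][0]=3, U row2=(0, -8, 3)
Step 2: pivot at (1,1) is 2.
  row2 ← row2 − (-4)·row1  ⇒  L[2][1]=-4, U row2=(0, 0, -1)

U[2][2] = -1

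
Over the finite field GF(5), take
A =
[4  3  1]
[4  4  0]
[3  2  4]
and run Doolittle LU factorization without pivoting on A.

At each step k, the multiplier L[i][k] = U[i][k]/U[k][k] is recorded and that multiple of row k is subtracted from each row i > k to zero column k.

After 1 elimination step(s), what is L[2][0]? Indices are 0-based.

Step 1: pivot at (0,0) is 4.
  row1 ← row1 − (1)·row0  ⇒  L[1][0]=1, U row1=(0, 1, 4)
  row2 ← row2 − (2)·row0  ⇒  L[2][0]=2, U row2=(0, 1, 2)

L[2][0] = 2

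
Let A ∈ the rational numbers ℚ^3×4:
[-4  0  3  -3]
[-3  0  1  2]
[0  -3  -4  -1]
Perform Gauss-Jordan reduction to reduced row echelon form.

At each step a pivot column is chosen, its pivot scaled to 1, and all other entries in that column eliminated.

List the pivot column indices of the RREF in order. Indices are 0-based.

step 1: normalize row 0 (÷-4) = (1, 0, -3/4, 3/4)
  row 1: subtract -3×row0 = (0, 0, -5/4, 17/4)
step 2: exchange rows 1,2
step 2: normalize row 1 (÷-3) = (0, 1, 4/3, 1/3)
step 3: normalize row 2 (÷-5/4) = (0, 0, 1, -17/5)
  row 0: subtract -3/4×row2 = (1, 0, 0, -9/5)
  row 1: subtract 4/3×row2 = (0, 1, 0, 73/15)

pivot columns: 0, 1, 2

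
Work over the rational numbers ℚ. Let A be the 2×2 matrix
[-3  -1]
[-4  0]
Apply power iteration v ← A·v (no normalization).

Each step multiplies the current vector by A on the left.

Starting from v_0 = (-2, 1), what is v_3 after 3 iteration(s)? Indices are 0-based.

v_3 = (89, 92)

v_0 = (-2, 1).
v_1 = A·v_0 = (5, 8).
v_2 = A·v_1 = (-23, -20).
v_3 = A·v_2 = (89, 92).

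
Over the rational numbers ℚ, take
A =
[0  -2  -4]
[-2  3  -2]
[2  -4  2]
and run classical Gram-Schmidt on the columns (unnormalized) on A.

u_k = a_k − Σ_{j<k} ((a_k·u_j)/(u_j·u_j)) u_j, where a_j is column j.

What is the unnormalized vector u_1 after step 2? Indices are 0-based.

u_1 = (-2, -1/2, -1/2)

Step 1: u_0 = a_0 = (0, -2, 2).
Step 2: u_1 = a_1 − (-7/4)·u_0 = (-2, -1/2, -1/2).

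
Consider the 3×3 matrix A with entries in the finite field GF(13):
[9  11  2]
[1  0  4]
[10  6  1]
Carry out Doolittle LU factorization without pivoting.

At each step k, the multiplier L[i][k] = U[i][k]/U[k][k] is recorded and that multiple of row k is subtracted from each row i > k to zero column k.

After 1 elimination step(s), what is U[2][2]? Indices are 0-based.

k=0: U[0][0]=9
  eliminate (1,0): mult=3, new row 1: (0, 6, 11); set L[1][0]=3
  eliminate (2,0): mult=4, new row 2: (0, 1, 6); set L[2][0]=4

U[2][2] = 6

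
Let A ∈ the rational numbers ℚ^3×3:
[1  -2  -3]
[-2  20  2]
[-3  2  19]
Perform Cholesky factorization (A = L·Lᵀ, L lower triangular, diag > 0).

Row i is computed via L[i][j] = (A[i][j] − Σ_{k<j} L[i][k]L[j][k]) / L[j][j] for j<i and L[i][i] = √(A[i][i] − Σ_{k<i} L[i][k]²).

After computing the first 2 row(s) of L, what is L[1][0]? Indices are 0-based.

L[1][0] = -2

Step 1: L[0][0] = √(1) = 1.
  L[1][0] = (-2) / L[0][0] = -2.
Step 2: L[1][1] = √(16) = 4.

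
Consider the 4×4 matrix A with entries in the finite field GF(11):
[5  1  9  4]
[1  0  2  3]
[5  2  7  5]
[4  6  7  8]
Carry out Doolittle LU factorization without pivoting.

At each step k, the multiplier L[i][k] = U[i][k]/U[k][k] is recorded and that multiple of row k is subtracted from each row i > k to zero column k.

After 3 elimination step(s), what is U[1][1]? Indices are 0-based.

U[1][1] = 2

k=0: U[0][0]=5
  eliminate (1,0): mult=9, new row 1: (0, 2, 9, 0); set L[1][0]=9
  eliminate (2,0): mult=1, new row 2: (0, 1, 9, 1); set L[2][0]=1
  eliminate (3,0): mult=3, new row 3: (0, 3, 2, 7); set L[3][0]=3
k=1: U[1][1]=2
  eliminate (2,1): mult=6, new row 2: (0, 0, 10, 1); set L[2][1]=6
  eliminate (3,1): mult=7, new row 3: (0, 0, 5, 7); set L[3][1]=7
k=2: U[2][2]=10
  eliminate (3,2): mult=6, new row 3: (0, 0, 0, 1); set L[3][2]=6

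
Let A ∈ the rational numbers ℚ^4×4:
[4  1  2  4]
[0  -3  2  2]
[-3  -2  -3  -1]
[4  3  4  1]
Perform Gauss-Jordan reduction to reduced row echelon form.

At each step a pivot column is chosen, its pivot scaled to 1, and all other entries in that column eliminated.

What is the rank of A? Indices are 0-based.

step 1: normalize row 0 (÷4) = (1, 1/4, 1/2, 1)
  row 2: subtract -3×row0 = (0, -5/4, -3/2, 2)
  row 3: subtract 4×row0 = (0, 2, 2, -3)
step 2: normalize row 1 (÷-3) = (0, 1, -2/3, -2/3)
  row 0: subtract 1/4×row1 = (1, 0, 2/3, 7/6)
  row 2: subtract -5/4×row1 = (0, 0, -7/3, 7/6)
  row 3: subtract 2×row1 = (0, 0, 10/3, -5/3)
step 3: normalize row 2 (÷-7/3) = (0, 0, 1, -1/2)
  row 0: subtract 2/3×row2 = (1, 0, 0, 3/2)
  row 1: subtract -2/3×row2 = (0, 1, 0, -1)
  row 3: subtract 10/3×row2 = (0, 0, 0, 0)
skip col 3 (zero from row 3)

rank = 3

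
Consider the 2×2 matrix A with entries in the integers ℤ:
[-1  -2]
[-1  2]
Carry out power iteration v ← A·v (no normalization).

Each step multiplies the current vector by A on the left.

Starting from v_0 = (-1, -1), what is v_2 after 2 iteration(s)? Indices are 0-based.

v_2 = (-1, -5)

v_0 = (-1, -1).
v_1 = A·v_0 = (3, -1).
v_2 = A·v_1 = (-1, -5).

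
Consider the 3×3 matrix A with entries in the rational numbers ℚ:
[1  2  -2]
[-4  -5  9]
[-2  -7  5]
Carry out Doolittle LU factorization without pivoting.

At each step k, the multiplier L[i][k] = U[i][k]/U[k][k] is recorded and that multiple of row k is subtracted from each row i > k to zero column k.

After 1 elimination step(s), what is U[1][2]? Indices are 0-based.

U[1][2] = 1

k=0: U[0][0]=1
  eliminate (1,0): mult=-4, new row 1: (0, 3, 1); set L[1][0]=-4
  eliminate (2,0): mult=-2, new row 2: (0, -3, 1); set L[2][0]=-2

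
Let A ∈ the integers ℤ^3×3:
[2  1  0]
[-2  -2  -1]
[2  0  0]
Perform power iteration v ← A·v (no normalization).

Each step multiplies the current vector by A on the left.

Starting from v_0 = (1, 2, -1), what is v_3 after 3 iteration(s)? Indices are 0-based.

v_3 = (6, -14, 6)

v_0 = (1, 2, -1).
v_1 = A·v_0 = (4, -5, 2).
v_2 = A·v_1 = (3, 0, 8).
v_3 = A·v_2 = (6, -14, 6).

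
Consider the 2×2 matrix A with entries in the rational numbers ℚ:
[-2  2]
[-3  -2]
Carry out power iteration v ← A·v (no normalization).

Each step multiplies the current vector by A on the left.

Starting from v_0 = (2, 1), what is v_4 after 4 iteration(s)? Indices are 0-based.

v_4 = (-152, -188)

v_0 = (2, 1).
v_1 = A·v_0 = (-2, -8).
v_2 = A·v_1 = (-12, 22).
v_3 = A·v_2 = (68, -8).
v_4 = A·v_3 = (-152, -188).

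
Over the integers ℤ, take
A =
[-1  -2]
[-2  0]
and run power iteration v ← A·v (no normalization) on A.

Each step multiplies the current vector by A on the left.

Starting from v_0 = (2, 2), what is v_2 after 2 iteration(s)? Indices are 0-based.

v_2 = (14, 12)

v_0 = (2, 2).
v_1 = A·v_0 = (-6, -4).
v_2 = A·v_1 = (14, 12).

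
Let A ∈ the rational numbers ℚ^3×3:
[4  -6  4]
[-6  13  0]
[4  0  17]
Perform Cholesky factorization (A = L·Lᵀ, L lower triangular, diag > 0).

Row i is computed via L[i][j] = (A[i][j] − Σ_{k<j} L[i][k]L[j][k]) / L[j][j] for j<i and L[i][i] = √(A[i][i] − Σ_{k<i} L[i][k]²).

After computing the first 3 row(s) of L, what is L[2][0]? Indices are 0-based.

Step 1: L[0][0] = √(4) = 2.
  L[1][0] = (-6) / L[0][0] = -3.
Step 2: L[1][1] = √(4) = 2.
  L[2][0] = (4) / L[0][0] = 2.
  L[2][1] = (6) / L[1][1] = 3.
Step 3: L[2][2] = √(4) = 2.

L[2][0] = 2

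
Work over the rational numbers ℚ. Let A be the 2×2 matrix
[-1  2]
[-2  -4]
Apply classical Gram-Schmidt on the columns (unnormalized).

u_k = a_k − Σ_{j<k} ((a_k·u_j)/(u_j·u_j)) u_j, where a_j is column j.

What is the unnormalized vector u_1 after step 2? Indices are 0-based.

u_1 = (16/5, -8/5)

Step 1: u_0 = a_0 = (-1, -2).
Step 2: u_1 = a_1 − (6/5)·u_0 = (16/5, -8/5).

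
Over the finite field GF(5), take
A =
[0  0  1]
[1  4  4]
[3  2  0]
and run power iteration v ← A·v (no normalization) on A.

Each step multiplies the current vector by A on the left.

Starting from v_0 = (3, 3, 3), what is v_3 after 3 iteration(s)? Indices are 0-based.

v_0 = (3, 3, 3).
v_1 = A·v_0 = (3, 2, 0).
v_2 = A·v_1 = (0, 1, 3).
v_3 = A·v_2 = (3, 1, 2).

v_3 = (3, 1, 2)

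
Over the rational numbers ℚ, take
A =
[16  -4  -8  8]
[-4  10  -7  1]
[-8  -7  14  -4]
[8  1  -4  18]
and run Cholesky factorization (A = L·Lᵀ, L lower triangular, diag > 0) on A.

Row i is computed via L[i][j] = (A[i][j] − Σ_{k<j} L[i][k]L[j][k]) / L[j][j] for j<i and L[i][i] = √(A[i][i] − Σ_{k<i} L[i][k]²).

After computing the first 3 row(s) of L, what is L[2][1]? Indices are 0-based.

Step 1: L[0][0] = √(16) = 4.
  L[1][0] = (-4) / L[0][0] = -1.
Step 2: L[1][1] = √(9) = 3.
  L[2][0] = (-8) / L[0][0] = -2.
  L[2][1] = (-9) / L[1][1] = -3.
Step 3: L[2][2] = √(1) = 1.

L[2][1] = -3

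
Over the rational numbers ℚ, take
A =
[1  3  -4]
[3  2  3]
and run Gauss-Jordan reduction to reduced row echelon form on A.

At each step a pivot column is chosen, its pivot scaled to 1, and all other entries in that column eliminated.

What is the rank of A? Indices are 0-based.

pivot(0,0)=1: scale R0 → (1, 3, -4)
  clear (1,0): R1 −= (3)R0 → (0, -7, 15)
pivot(1,1)=-7: scale R1 → (0, 1, -15/7)
  clear (0,1): R0 −= (3)R1 → (1, 0, 17/7)

rank = 2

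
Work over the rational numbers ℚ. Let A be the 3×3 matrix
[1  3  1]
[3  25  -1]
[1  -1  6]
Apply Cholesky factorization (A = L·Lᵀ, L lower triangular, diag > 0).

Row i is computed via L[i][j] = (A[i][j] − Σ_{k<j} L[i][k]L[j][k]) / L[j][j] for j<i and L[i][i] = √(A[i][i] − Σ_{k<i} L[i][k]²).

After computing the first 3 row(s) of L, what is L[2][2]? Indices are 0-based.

Step 1: L[0][0] = √(1) = 1.
  L[1][0] = (3) / L[0][0] = 3.
Step 2: L[1][1] = √(16) = 4.
  L[2][0] = (1) / L[0][0] = 1.
  L[2][1] = (-4) / L[1][1] = -1.
Step 3: L[2][2] = √(4) = 2.

L[2][2] = 2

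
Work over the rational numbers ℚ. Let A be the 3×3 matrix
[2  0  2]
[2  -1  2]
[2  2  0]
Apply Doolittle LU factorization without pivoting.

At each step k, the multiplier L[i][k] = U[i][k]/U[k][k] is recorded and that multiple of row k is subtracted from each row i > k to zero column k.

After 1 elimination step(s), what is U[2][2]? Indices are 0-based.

[col 0] pivot 2
  R1 -= 1*R0 → (0, -1, 0)  (L[1][0] := 1)
  R2 -= 1*R0 → (0, 2, -2)  (L[2][0] := 1)

U[2][2] = -2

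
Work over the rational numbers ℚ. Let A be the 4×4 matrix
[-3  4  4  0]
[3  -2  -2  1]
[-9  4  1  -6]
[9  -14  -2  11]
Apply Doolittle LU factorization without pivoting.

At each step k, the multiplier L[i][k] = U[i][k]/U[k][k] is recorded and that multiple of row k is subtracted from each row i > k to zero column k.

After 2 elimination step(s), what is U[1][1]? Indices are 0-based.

Step 1: pivot at (0,0) is -3.
  row1 ← row1 − (-1)·row0  ⇒  L[1][0]=-1, U row1=(0, 2, 2, 1)
  row2 ← row2 − (3)·row0  ⇒  L[2][0]=3, U row2=(0, -8, -11, -6)
  row3 ← row3 − (-3)·row0  ⇒  L[3][0]=-3, U row3=(0, -2, 10, 11)
Step 2: pivot at (1,1) is 2.
  row2 ← row2 − (-4)·row1  ⇒  L[2][1]=-4, U row2=(0, 0, -3, -2)
  row3 ← row3 − (-1)·row1  ⇒  L[3][1]=-1, U row3=(0, 0, 12, 12)

U[1][1] = 2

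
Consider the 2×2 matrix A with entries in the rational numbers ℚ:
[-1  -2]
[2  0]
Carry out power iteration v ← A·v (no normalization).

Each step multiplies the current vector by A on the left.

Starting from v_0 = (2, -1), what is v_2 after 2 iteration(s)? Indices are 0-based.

v_2 = (-8, 0)

v_0 = (2, -1).
v_1 = A·v_0 = (0, 4).
v_2 = A·v_1 = (-8, 0).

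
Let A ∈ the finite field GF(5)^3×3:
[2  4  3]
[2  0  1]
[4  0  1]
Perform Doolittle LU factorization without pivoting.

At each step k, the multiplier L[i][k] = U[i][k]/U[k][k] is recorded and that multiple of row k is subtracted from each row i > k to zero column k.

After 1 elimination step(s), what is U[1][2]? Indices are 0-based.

k=0: U[0][0]=2
  eliminate (1,0): mult=1, new row 1: (0, 1, 3); set L[1][0]=1
  eliminate (2,0): mult=2, new row 2: (0, 2, 0); set L[2][0]=2

U[1][2] = 3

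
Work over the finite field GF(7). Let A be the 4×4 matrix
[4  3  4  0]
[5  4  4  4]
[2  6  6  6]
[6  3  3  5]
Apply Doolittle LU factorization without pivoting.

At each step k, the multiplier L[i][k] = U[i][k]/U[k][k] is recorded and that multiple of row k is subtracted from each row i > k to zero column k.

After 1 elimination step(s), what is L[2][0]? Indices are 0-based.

Step 1: pivot at (0,0) is 4.
  row1 ← row1 − (3)·row0  ⇒  L[1][0]=3, U row1=(0, 2, 6, 4)
  row2 ← row2 − (4)·row0  ⇒  L[2][0]=4, U row2=(0, 1, 4, 6)
  row3 ← row3 − (5)·row0  ⇒  L[3][0]=5, U row3=(0, 2, 4, 5)

L[2][0] = 4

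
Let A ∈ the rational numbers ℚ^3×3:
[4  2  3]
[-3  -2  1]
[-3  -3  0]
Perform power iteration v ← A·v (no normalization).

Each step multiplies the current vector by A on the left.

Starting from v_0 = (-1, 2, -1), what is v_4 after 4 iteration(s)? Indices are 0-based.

v_0 = (-1, 2, -1).
v_1 = A·v_0 = (-3, -2, -3).
v_2 = A·v_1 = (-25, 10, 15).
v_3 = A·v_2 = (-35, 70, 45).
v_4 = A·v_3 = (135, 10, -105).

v_4 = (135, 10, -105)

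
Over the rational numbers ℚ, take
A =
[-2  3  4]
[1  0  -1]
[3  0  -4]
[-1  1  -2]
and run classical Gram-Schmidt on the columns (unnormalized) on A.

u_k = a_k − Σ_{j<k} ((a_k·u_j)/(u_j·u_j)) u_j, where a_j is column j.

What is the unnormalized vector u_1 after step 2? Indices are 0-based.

u_1 = (31/15, 7/15, 7/5, 8/15)

Step 1: u_0 = a_0 = (-2, 1, 3, -1).
Step 2: u_1 = a_1 − (-7/15)·u_0 = (31/15, 7/15, 7/5, 8/15).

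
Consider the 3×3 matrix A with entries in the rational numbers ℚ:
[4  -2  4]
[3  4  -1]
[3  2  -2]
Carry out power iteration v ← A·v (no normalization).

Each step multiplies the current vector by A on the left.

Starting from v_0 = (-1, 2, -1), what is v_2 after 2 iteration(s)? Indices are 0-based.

v_0 = (-1, 2, -1).
v_1 = A·v_0 = (-12, 6, 3).
v_2 = A·v_1 = (-48, -15, -30).

v_2 = (-48, -15, -30)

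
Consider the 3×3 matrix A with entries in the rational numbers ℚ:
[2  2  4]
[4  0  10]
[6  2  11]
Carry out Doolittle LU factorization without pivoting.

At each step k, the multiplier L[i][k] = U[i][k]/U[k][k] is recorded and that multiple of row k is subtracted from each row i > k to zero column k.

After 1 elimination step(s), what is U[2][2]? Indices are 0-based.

U[2][2] = -1

k=0: U[0][0]=2
  eliminate (1,0): mult=2, new row 1: (0, -4, 2); set L[1][0]=2
  eliminate (2,0): mult=3, new row 2: (0, -4, -1); set L[2][0]=3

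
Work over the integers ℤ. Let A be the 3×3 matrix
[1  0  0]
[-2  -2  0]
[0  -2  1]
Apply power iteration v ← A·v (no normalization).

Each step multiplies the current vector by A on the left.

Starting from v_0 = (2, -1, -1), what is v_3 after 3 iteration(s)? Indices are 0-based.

v_0 = (2, -1, -1).
v_1 = A·v_0 = (2, -2, 1).
v_2 = A·v_1 = (2, 0, 5).
v_3 = A·v_2 = (2, -4, 5).

v_3 = (2, -4, 5)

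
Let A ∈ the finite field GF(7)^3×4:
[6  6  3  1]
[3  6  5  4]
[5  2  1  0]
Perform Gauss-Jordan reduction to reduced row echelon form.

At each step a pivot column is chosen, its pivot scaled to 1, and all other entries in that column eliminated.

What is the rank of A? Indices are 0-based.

rank = 3

[1] R0 /= 6  ⇒  (1, 1, 4, 6)
     R1 -= 3·R0  ⇒  (0, 3, 0, 0)
     R2 -= 5·R0  ⇒  (0, 4, 2, 5)
[2] R1 /= 3  ⇒  (0, 1, 0, 0)
     R0 -= 1·R1  ⇒  (1, 0, 4, 6)
     R2 -= 4·R1  ⇒  (0, 0, 2, 5)
[3] R2 /= 2  ⇒  (0, 0, 1, 6)
     R0 -= 4·R2  ⇒  (1, 0, 0, 3)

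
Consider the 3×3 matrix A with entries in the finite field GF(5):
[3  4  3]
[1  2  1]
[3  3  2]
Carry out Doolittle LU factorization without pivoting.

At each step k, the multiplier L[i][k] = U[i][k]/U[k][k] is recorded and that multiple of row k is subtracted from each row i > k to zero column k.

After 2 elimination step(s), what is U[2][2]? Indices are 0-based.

U[2][2] = 4

k=0: U[0][0]=3
  eliminate (1,0): mult=2, new row 1: (0, 4, 0); set L[1][0]=2
  eliminate (2,0): mult=1, new row 2: (0, 4, 4); set L[2][0]=1
k=1: U[1][1]=4
  eliminate (2,1): mult=1, new row 2: (0, 0, 4); set L[2][1]=1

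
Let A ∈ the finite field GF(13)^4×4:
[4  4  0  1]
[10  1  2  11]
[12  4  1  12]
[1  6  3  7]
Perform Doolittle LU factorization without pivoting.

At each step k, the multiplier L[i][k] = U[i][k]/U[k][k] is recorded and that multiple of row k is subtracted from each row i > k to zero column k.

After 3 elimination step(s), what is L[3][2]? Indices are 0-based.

Step 1: pivot at (0,0) is 4.
  row1 ← row1 − (9)·row0  ⇒  L[1][0]=9, U row1=(0, 4, 2, 2)
  row2 ← row2 − (3)·row0  ⇒  L[2][0]=3, U row2=(0, 5, 1, 9)
  row3 ← row3 − (10)·row0  ⇒  L[3][0]=10, U row3=(0, 5, 3, 10)
Step 2: pivot at (1,1) is 4.
  row2 ← row2 − (11)·row1  ⇒  L[2][1]=11, U row2=(0, 0, 5, 0)
  row3 ← row3 − (11)·row1  ⇒  L[3][1]=11, U row3=(0, 0, 7, 1)
Step 3: pivot at (2,2) is 5.
  row3 ← row3 − (4)·row2  ⇒  L[3][2]=4, U row3=(0, 0, 0, 1)

L[3][2] = 4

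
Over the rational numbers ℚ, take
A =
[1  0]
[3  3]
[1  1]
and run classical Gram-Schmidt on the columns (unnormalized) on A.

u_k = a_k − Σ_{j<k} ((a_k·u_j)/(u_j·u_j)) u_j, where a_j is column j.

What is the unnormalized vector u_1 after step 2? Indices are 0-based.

u_1 = (-10/11, 3/11, 1/11)

Step 1: u_0 = a_0 = (1, 3, 1).
Step 2: u_1 = a_1 − (10/11)·u_0 = (-10/11, 3/11, 1/11).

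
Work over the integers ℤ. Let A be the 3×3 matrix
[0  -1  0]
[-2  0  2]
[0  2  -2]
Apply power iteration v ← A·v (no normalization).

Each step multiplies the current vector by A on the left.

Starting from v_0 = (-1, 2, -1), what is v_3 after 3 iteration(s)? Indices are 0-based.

v_0 = (-1, 2, -1).
v_1 = A·v_0 = (-2, 0, 6).
v_2 = A·v_1 = (0, 16, -12).
v_3 = A·v_2 = (-16, -24, 56).

v_3 = (-16, -24, 56)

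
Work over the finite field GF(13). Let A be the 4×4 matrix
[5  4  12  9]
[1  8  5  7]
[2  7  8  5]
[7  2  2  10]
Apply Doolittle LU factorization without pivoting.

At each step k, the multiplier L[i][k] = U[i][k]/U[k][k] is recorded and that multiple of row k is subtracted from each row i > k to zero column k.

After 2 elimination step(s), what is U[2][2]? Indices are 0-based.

U[2][2] = 11

Step 1: pivot at (0,0) is 5.
  row1 ← row1 − (8)·row0  ⇒  L[1][0]=8, U row1=(0, 2, 0, 0)
  row2 ← row2 − (3)·row0  ⇒  L[2][0]=3, U row2=(0, 8, 11, 4)
  row3 ← row3 − (4)·row0  ⇒  L[3][0]=4, U row3=(0, 12, 6, 0)
Step 2: pivot at (1,1) is 2.
  row2 ← row2 − (4)·row1  ⇒  L[2][1]=4, U row2=(0, 0, 11, 4)
  row3 ← row3 − (6)·row1  ⇒  L[3][1]=6, U row3=(0, 0, 6, 0)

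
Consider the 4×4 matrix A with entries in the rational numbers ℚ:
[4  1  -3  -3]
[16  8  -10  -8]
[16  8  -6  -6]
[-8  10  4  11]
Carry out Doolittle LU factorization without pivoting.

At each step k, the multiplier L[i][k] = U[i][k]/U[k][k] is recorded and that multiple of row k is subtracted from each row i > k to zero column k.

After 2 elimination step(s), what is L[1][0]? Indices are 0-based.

[col 0] pivot 4
  R1 -= 4*R0 → (0, 4, 2, 4)  (L[1][0] := 4)
  R2 -= 4*R0 → (0, 4, 6, 6)  (L[2][0] := 4)
  R3 -= -2*R0 → (0, 12, -2, 5)  (L[3][0] := -2)
[col 1] pivot 4
  R2 -= 1*R1 → (0, 0, 4, 2)  (L[2][1] := 1)
  R3 -= 3*R1 → (0, 0, -8, -7)  (L[3][1] := 3)

L[1][0] = 4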